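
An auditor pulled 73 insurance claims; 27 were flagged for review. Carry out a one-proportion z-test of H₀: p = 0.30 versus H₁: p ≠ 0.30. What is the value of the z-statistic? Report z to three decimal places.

The sample proportion is 27/73 = 0.36986.
SE₀ = √(0.30·0.70/73) = 0.053635.
z = (p̂ − p₀)/SE = (0.36986 − 0.30)/0.053635 = 1.303.

z = 1.303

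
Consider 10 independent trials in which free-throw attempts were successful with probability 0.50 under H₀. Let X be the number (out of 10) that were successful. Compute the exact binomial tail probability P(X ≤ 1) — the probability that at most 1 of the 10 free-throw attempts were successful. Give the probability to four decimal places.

P = 0.0107

X ~ Binomial(n=10, p=0.50).
P(X ≤ 1) = C(10,0)·0.50^0·0.50^10 + C(10,1)·0.50^1·0.50^9.
= 0.000977 + 0.009766 = 0.0107.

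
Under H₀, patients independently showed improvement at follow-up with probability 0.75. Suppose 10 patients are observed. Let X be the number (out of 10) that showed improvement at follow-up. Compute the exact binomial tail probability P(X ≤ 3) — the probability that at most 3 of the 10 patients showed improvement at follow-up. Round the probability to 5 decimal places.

X is binomial with n = 10 and p = 0.75.
P(X ≤ 3) = C(10,0)·0.75^0·0.25^10 + C(10,1)·0.75^1·0.25^9 + C(10,2)·0.75^2·0.25^8 + C(10,3)·0.75^3·0.25^7.
= 0.000001 + 0.000029 + 0.000386 + 0.003090 = 0.00351.

P = 0.00351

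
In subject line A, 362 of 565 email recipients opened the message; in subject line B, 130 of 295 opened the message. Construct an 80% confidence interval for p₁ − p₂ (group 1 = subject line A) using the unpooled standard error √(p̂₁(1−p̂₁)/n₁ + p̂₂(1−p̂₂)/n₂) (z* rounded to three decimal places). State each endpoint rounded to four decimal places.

(0.1548, 0.2452)

p̂₁ = 0.64071, p̂₂ = 0.44068, so the observed difference is 0.20003.
SE = √(0.000407436 + 0.000835528) = √0.001242964 = 0.035256.
z* = 1.282 at the 80% level. Margin = 1.282·0.035256 = 0.04520.
So the interval runs from 0.1548 to 0.2452.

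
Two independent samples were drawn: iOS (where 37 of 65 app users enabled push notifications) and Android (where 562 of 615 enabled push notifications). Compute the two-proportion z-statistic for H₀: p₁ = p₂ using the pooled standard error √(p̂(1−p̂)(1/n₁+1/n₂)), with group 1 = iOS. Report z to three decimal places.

z = -8.156

Sample proportions: p̂₁ = 37/65 = 0.56923 and p̂₂ = 562/615 = 0.91382.
Pooled p̂ = (37+562)/(65+615) = 599/680 = 0.88088.
SE = √[p̂(1−p̂)(1/n₁+1/n₂)] = √[0.88088·0.11912·(1/65+1/615)] ≈ 0.042248.
z = -0.34459/0.042248 = -8.156.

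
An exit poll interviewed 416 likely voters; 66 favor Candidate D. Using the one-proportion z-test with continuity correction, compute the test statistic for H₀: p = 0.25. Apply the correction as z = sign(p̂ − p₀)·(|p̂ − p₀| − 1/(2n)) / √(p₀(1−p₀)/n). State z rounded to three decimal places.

p̂ = 66/416 = 0.15865. p̂ − p₀ = -0.091346.
Continuity correction 1/(2n) = 1/832 = 0.001202.
Corrected numerator: |-0.091346| − 0.001202 = 0.090144.
Under H₀, SE = √(p₀(1−p₀)/n) = √(0.25·0.75/416) = √0.000450721 = 0.021230.
z = −0.090144/0.021230 = -4.246.

z = -4.246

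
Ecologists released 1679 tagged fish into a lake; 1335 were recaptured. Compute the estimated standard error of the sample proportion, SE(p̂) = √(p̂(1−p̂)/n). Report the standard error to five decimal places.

With x = 1335 successes in n = 1679, p̂ = 0.79512.
p̂(1−p̂) = 0.162904.
Dividing by n and taking the root: √0.000097024 = 0.00985.

SE = 0.00985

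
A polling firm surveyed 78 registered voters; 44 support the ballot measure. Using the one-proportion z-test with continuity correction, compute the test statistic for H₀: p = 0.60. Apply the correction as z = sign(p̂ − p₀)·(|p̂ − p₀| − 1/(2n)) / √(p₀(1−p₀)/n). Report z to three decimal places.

z = -0.532

p̂ = 44/78 = 0.56410. p̂ − p₀ = -0.035897.
1/(2n) = 0.006410.
Corrected numerator: |-0.035897| − 0.006410 = 0.029487.
Under H₀, SE = √(p₀(1−p₀)/n) = √(0.60·0.40/78) = √0.003076923 = 0.055470.
z = (−)0.029487/0.055470 = -0.532.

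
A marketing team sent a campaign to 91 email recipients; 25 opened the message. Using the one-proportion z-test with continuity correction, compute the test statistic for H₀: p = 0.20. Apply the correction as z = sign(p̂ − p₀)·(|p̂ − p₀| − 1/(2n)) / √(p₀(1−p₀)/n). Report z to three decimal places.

z = 1.651

With x = 25 successes in n = 91, p̂ = 0.27473. p̂ − p₀ = 0.074725.
1/(2n) = 0.005495.
Corrected numerator: |0.074725| − 0.005495 = 0.069230.
Null standard error: √(0.20·0.80/91) = √0.001758242 = 0.041931.
z = +0.069230/0.041931 = 1.651.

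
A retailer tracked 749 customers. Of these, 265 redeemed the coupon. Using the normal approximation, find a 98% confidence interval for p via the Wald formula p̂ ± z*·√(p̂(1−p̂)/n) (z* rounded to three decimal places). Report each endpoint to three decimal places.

Sample proportion p̂ = 265/749 = 0.35381.
Standard error of p̂: √(0.228627/749) = √0.000305243 = 0.017471.
The 98% critical value is z* = 2.326.
Margin = 2.326·0.017471 = 0.04064.
Interval: 0.35381 ± 0.04064 → (0.313, 0.394).

(0.313, 0.394)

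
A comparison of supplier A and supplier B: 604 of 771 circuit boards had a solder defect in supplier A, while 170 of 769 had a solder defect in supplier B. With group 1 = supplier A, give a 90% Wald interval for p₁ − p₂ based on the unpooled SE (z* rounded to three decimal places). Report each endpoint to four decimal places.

p̂₁ = 604/771 = 0.78340, p̂₂ = 170/769 = 0.22107; p̂₁ − p̂₂ = 0.56233.
SE = √(0.000220085 + 0.000223922) = √0.000444007 = 0.021071.
z* = 1.645 at the 90% level. Margin = 1.645·0.021071 = 0.03466.
Interval: 0.56233 ± 0.03466 → (0.5277, 0.5970).

(0.5277, 0.5970)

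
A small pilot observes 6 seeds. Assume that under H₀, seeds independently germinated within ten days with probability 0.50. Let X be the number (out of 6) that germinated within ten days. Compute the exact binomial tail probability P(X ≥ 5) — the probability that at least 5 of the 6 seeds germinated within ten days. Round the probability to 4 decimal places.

X is binomial with n = 6 and p = 0.50.
P(X ≥ 5) = C(6,5)·0.50^5·0.50^1 + C(6,6)·0.50^6·0.50^0.
= 0.093750 + 0.015625 = 0.1094.

P = 0.1094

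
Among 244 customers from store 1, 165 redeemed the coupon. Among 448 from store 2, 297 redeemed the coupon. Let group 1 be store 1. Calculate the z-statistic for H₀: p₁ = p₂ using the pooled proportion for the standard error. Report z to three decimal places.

p̂₁ = 165/244 = 0.67623, p̂₂ = 297/448 = 0.66295.
Pooled p̂ = (165+297)/(244+448) = 462/692 = 0.66763.
Pooled SE = √[0.2219002·0.00633050] ≈ 0.037480.
z = (p̂₁ − p̂₂)/SE = (0.67623 − 0.66295)/0.037480 = 0.01328/0.037480 = 0.354.

z = 0.354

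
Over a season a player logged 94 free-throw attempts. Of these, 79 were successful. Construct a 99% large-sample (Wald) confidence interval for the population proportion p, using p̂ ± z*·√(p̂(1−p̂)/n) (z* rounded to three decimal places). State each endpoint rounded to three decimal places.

(0.743, 0.938)

Sample proportion p̂ = 79/94 = 0.84043.
SE = √(p̂(1−p̂)/n) = √(0.134110/94) = 0.037772.
The 99% critical value is z* = 2.576.
Margin = 2.576·0.037772 = 0.09730.
Interval: 0.84043 ± 0.09730 → (0.743, 0.938).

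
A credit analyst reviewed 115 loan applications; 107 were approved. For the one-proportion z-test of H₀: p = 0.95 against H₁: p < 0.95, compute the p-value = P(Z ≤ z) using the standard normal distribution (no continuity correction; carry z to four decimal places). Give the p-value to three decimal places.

Sample proportion p̂ = 107/115 = 0.93043.
Under H₀, SE = √(p₀(1−p₀)/n) = √(0.95·0.05/115) = √0.000413043 = 0.020323.
Test statistic (full precision, shown to 4 dp): z = (107/115 − 0.95)/SE₀ ≈ -0.9627.
p-value = P(Z ≤ z) with z = -0.9627 → 0.168.

p-value = 0.168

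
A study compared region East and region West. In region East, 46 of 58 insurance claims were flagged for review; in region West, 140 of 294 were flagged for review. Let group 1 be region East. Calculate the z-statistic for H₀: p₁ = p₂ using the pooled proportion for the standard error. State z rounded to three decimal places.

Sample proportions: p̂₁ = 46/58 = 0.79310 and p̂₂ = 140/294 = 0.47619.
Pooling: p̂ = 186/352 = 0.52841.
SE = √[p̂(1−p̂)(1/n₁+1/n₂)] = √[0.52841·0.47159·(1/58+1/294)] ≈ 0.071722.
z = 0.31691/0.071722 = 4.419.

z = 4.419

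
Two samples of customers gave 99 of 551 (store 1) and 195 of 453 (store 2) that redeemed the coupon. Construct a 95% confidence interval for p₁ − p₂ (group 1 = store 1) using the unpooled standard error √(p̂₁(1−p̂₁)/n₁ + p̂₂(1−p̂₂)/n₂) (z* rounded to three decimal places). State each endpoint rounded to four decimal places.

(-0.3065, -0.1951)

p̂₁ = 99/551 = 0.17967, p̂₂ = 195/453 = 0.43046; p̂₁ − p̂₂ = -0.25079.
Unpooled SE = √(p̂₁(1−p̂₁)/n₁ + p̂₂(1−p̂₂)/n₂) = √(0.000267497 + 0.000541202) = 0.028438.
For 95% confidence, z* = 1.960. Margin of error = 0.05574.
Interval: -0.25079 ± 0.05574 → (-0.3065, -0.1951).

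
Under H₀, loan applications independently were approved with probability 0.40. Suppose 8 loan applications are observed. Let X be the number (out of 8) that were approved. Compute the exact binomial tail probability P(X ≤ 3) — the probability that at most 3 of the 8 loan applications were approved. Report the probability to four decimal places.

P = 0.5941

X ~ Binomial(n=8, p=0.40).
P(X ≤ 3) = C(8,0)·0.40^0·0.60^8 + C(8,1)·0.40^1·0.60^7 + C(8,2)·0.40^2·0.60^6 + C(8,3)·0.40^3·0.60^5.
= 0.016796 + 0.089580 + 0.209019 + 0.278692 = 0.5941.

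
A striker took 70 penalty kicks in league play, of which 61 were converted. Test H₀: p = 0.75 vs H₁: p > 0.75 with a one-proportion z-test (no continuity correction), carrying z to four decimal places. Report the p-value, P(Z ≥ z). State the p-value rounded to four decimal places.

p-value = 0.0095

Sample proportion p̂ = 61/70 = 0.87143.
SE₀ = √(0.75·0.25/70) = 0.051755.
z = (p̂ − p₀)/SE = (61/70 − 0.75)/0.051755 ≈ 2.3462.
From the standard normal, P(Z ≥ z) = 0.0095.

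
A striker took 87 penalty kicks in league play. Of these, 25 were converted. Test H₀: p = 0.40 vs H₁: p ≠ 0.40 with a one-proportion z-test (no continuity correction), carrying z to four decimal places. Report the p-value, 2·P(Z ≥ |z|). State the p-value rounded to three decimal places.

p-value = 0.032

p̂ = 25/87 = 0.28736.
Under H₀, SE = √(p₀(1−p₀)/n) = √(0.40·0.60/87) = √0.002758621 = 0.052523.
Test statistic (full precision, shown to 4 dp): z = (25/87 − 0.40)/SE₀ ≈ -2.1447.
From the standard normal, 2·P(Z ≥ |z|) = 0.032.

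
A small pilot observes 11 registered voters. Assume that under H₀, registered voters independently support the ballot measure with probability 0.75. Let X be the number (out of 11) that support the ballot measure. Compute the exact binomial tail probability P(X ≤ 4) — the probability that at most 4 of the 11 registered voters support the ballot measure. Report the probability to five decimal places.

X ~ Binomial(n=11, p=0.75).
P(X ≤ 4) = Σ_{j=0}^{4} C(11,j)·0.75^j·0.25^{11−j}.
= 0.000000 + 0.000008 + 0.000118 + 0.001062 + 0.006373 = 0.00756.

P = 0.00756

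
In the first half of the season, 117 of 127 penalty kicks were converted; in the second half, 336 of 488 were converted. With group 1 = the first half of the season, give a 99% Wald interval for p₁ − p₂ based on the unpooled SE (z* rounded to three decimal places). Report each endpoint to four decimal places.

p̂₁ = 117/127 = 0.92126, p̂₂ = 336/488 = 0.68852; p̂₁ − p̂₂ = 0.23274.
SE = √(0.000571182 + 0.000439464) = √0.001010646 = 0.031791.
The 99% critical value is z* = 2.576. Margin of error = 0.08189.
CI: 0.23274 ± 0.08189 = (0.1508, 0.3146).

(0.1508, 0.3146)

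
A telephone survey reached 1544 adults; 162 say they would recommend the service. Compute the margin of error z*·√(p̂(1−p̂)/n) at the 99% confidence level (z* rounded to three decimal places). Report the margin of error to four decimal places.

With x = 162 successes in n = 1544, p̂ = 0.10492.
Standard error of p̂: √(0.093914/1544) = √0.000060825 = 0.007799.
For 99% confidence, z* = 2.576.
So ME = 0.0201.

ME = 0.0201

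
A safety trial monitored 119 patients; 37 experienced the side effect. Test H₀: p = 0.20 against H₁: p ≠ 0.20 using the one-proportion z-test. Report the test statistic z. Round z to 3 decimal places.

z = 3.025

p̂ = 37/119 = 0.31092.
Null standard error: √(0.20·0.80/119) = √0.001344538 = 0.036668.
Test statistic: z = 0.11092/0.036668 = 3.025.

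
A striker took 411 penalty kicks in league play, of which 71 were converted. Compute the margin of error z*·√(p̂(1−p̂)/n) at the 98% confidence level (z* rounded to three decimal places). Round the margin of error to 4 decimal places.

ME = 0.0434

With x = 71 successes in n = 411, p̂ = 0.17275.
Standard error of p̂: √(0.142907/411) = √0.000347706 = 0.018647.
For 98% confidence, z* = 2.326.
So ME = 0.0434.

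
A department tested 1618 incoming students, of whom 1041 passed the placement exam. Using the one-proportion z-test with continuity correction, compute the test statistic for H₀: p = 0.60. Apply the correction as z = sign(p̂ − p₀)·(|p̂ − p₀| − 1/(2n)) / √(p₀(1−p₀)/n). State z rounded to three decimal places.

With x = 1041 successes in n = 1618, p̂ = 0.64339. p̂ − p₀ = 0.043387.
1/(2n) = 0.000309.
Corrected numerator: |0.043387| − 0.000309 = 0.043078.
SE₀ = √(0.60·0.40/1618) = 0.012179.
z = +0.043078/0.012179 = 3.537.

z = 3.537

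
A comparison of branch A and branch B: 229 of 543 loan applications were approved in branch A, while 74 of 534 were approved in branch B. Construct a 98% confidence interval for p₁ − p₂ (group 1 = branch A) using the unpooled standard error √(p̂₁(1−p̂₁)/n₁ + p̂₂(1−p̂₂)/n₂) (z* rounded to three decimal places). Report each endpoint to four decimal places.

p̂₁ = 0.42173, p̂₂ = 0.13858, so the observed difference is 0.28315.
Unpooled SE = √(p̂₁(1−p̂₁)/n₁ + p̂₂(1−p̂₂)/n₂) = √(0.000449123 + 0.000223545) = 0.025936.
z* = 2.326 at the 98% level. Margin of error = 0.06033.
Interval: 0.28315 ± 0.06033 → (0.2228, 0.3435).

(0.2228, 0.3435)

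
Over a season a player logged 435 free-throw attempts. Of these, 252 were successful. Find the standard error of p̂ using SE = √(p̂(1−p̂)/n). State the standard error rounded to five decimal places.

SE = 0.02367

p̂ = 252/435 = 0.57931.
p̂(1−p̂) = 0.243710.
SE = √(0.243710/435) = 0.02367.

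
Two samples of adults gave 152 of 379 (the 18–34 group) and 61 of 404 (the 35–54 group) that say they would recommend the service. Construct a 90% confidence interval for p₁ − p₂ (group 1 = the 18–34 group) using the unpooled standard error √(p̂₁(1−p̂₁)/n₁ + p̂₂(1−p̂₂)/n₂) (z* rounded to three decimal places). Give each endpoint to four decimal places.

(0.1993, 0.3008)

p̂₁ = 152/379 = 0.40106, p̂₂ = 61/404 = 0.15099; p̂₁ − p̂₂ = 0.25007.
Unpooled SE = √(p̂₁(1−p̂₁)/n₁ + p̂₂(1−p̂₂)/n₂) = √(0.000633799 + 0.000317307) = 0.030840.
z* = 1.645 at the 90% level. Margin = 1.645·0.030840 = 0.05073.
So the interval runs from 0.1993 to 0.3008.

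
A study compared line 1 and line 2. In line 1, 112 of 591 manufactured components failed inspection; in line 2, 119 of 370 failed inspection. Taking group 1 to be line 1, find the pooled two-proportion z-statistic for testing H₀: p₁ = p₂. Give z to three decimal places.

p̂₁ = 112/591 = 0.18951, p̂₂ = 119/370 = 0.32162.
Pooled p̂ = (112+119)/(591+370) = 231/961 = 0.24037.
SE = √[p̂(1−p̂)(1/n₁+1/n₂)] = √[0.24037·0.75963·(1/591+1/370)] ≈ 0.028328.
z = (p̂₁ − p̂₂)/SE = (0.18951 − 0.32162)/0.028328 = -0.13211/0.028328 = -4.664.

z = -4.664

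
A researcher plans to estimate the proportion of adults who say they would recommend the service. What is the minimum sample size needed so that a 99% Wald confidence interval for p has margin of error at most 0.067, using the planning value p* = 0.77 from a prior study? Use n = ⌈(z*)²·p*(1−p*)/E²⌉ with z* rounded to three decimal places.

n = 262

z* = 2.576 at the 99% level.
p*(1−p*) = 0.1771.
Required n before rounding: 6.635776 × 0.1771 / 0.067² = 261.795.
Rounding up, n = 262.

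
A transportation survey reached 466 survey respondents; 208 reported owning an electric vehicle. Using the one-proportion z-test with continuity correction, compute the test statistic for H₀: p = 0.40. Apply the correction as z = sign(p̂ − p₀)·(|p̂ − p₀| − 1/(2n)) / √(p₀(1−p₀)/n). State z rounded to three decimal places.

Sample proportion p̂ = 208/466 = 0.44635. p̂ − p₀ = 0.046352.
Continuity correction 1/(2n) = 1/932 = 0.001073.
Corrected numerator: |0.046352| − 0.001073 = 0.045279.
Null standard error: √(0.40·0.60/466) = √0.000515021 = 0.022694.
z = +0.045279/0.022694 = 1.995.

z = 1.995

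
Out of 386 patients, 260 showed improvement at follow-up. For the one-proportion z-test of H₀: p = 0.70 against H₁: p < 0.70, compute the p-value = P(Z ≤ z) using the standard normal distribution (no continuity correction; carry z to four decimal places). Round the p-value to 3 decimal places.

p-value = 0.129

Sample proportion p̂ = 260/386 = 0.67358.
Under H₀, SE = √(p₀(1−p₀)/n) = √(0.70·0.30/386) = √0.000544041 = 0.023325.
z = (p̂ − p₀)/SE = (260/386 − 0.70)/0.023325 ≈ -1.1329.
p-value = P(Z ≤ z) with z = -1.1329 → 0.129.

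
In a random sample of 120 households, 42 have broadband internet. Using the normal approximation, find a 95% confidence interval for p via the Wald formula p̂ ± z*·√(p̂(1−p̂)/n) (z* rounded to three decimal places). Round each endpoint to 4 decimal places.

Sample proportion p̂ = 42/120 = 0.35000.
SE = √(p̂(1−p̂)/n) = √(0.227500/120) = 0.043541.
For 95% confidence, z* = 1.960.
Margin = 1.960·0.043541 = 0.08534.
Interval: 0.35000 ± 0.08534 → (0.2647, 0.4353).

(0.2647, 0.4353)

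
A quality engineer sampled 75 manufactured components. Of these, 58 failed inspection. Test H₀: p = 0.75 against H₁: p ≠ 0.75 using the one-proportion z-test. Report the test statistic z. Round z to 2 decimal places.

With x = 58 successes in n = 75, p̂ = 0.77333.
Under H₀, SE = √(p₀(1−p₀)/n) = √(0.75·0.25/75) = √0.002500000 = 0.050000.
z = (0.77333 − 0.75)/0.050000 = 0.02333/0.050000 = 0.47.

z = 0.47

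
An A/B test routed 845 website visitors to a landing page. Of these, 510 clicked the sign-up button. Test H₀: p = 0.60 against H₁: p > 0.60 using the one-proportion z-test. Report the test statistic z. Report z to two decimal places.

p̂ = 510/845 = 0.60355.
Under H₀, SE = √(p₀(1−p₀)/n) = √(0.60·0.40/845) = √0.000284024 = 0.016853.
z = (p̂ − p₀)/SE = (0.60355 − 0.60)/0.016853 = 0.21.

z = 0.21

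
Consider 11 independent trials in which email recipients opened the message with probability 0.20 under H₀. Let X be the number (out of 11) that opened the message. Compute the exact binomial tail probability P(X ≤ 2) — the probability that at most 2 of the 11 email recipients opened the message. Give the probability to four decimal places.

P = 0.6174

X ~ Binomial(n=11, p=0.20).
P(X ≤ 2) = C(11,0)·0.20^0·0.80^11 + C(11,1)·0.20^1·0.80^10 + C(11,2)·0.20^2·0.80^9.
= 0.085899 + 0.236223 + 0.295279 = 0.6174.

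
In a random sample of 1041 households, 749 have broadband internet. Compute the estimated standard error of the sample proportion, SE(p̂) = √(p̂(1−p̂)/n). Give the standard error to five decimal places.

SE = 0.01392

p̂ = 749/1041 = 0.71950.
p̂(1−p̂) = 0.71950·0.28050 = 0.201820.
SE = √(0.201820/1041) = 0.01392.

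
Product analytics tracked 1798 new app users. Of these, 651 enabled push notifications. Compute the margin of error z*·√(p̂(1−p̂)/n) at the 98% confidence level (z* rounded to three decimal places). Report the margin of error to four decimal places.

Sample proportion p̂ = 651/1798 = 0.36207.
Standard error of p̂: √(0.230975/1798) = √0.000128462 = 0.011334.
z* = 2.326 at the 98% level.
Margin of error = z*·SE = 2.326 × 0.011334 = 0.0264.

ME = 0.0264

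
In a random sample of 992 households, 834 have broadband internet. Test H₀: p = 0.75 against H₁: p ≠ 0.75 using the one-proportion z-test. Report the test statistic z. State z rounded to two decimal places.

The sample proportion is 834/992 = 0.84073.
Null standard error: √(0.75·0.25/992) = √0.000189012 = 0.013748.
z = (p̂ − p₀)/SE = (0.84073 − 0.75)/0.013748 = 6.60.

z = 6.60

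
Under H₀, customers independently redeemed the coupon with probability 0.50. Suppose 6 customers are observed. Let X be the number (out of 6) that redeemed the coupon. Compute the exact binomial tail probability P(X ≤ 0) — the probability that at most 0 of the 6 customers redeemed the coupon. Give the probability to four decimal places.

P = 0.0156

X ~ Binomial(n=6, p=0.50).
P(X ≤ 0) = C(6,0)·0.50^0·0.50^6.
= 0.015625 = 0.0156.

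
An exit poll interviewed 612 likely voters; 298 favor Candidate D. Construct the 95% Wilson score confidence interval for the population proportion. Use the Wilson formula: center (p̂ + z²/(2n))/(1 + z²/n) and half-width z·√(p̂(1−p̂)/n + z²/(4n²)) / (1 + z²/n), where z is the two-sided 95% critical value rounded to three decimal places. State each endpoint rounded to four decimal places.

(0.4475, 0.5265)

p̂ = 298/612 = 0.48693; z = 1.960, so z² = 3.841600.
1 + z²/n = 1.006277.
Adjusted center: (0.48693 + z²/(2n))/1.006277 = 0.48701.
Radicand: p̂(1−p̂)/n + z²/(4n²) = 0.000408218 + 0.000002564 = 0.000410782.
Half-width = 1.960·√0.000410782/1.006277 = 0.03948.
Interval: 0.48701 ± 0.03948 → (0.4475, 0.5265).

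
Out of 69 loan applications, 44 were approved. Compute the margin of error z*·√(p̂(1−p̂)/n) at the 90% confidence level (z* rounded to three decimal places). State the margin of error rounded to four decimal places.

ME = 0.0952

p̂ = 44/69 = 0.63768.
Standard error of p̂: √(0.231044/69) = √0.003348462 = 0.057866.
The 90% critical value is z* = 1.645.
Margin of error = z*·SE = 1.645 × 0.057866 = 0.0952.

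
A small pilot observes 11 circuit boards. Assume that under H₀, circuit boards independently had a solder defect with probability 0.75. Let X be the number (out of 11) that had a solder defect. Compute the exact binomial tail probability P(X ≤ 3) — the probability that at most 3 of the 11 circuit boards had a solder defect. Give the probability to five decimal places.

P = 0.00119

X is binomial with n = 11 and p = 0.75.
P(X ≤ 3) = C(11,0)·0.75^0·0.25^11 + C(11,1)·0.75^1·0.25^10 + C(11,2)·0.75^2·0.25^9 + C(11,3)·0.75^3·0.25^8.
= 0.000000 + 0.000008 + 0.000118 + 0.001062 = 0.00119.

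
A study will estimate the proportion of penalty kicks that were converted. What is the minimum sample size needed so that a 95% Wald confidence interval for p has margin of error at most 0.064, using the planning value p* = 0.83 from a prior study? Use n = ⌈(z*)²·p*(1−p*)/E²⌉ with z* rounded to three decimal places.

n = 133

For 95% confidence, z* = 1.960.
p*(1−p*) = 0.83·0.17 = 0.1411.
Required n before rounding: 3.841600 × 0.1411 / 0.064² = 132.336.
⌈132.336⌉ = 133.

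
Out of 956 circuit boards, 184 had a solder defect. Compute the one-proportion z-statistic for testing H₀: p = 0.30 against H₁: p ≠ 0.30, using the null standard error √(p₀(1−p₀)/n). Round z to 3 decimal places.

The sample proportion is 184/956 = 0.19247.
Under H₀, SE = √(p₀(1−p₀)/n) = √(0.30·0.70/956) = √0.000219665 = 0.014821.
z = (p̂ − p₀)/SE = (0.19247 − 0.30)/0.014821 = -7.255.

z = -7.255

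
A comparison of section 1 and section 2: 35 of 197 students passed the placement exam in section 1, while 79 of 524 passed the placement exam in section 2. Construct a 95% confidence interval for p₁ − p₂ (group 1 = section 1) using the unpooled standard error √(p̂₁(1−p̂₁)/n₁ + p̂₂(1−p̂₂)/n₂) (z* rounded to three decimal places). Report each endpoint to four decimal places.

p̂₁ = 0.17766, p̂₂ = 0.15076, so the observed difference is 0.02690.
Unpooled SE = √(p̂₁(1−p̂₁)/n₁ + p̂₂(1−p̂₂)/n₂) = √(0.000741625 + 0.000244339) = 0.031400.
The 95% critical value is z* = 1.960. Margin of error = 0.06154.
CI: 0.02690 ± 0.06154 = (-0.0346, 0.0884).

(-0.0346, 0.0884)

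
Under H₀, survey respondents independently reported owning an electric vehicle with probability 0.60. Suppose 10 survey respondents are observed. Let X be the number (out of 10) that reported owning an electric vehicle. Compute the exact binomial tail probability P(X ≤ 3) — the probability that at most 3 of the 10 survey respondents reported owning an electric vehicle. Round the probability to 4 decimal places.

P = 0.0548

X is binomial with n = 10 and p = 0.60.
P(X ≤ 3) = C(10,0)·0.60^0·0.40^10 + C(10,1)·0.60^1·0.40^9 + C(10,2)·0.60^2·0.40^8 + C(10,3)·0.60^3·0.40^7.
= 0.000105 + 0.001573 + 0.010617 + 0.042467 = 0.0548.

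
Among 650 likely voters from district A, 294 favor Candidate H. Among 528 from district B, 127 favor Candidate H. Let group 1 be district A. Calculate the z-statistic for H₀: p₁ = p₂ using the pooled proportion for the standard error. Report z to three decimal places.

Sample proportions: p̂₁ = 294/650 = 0.45231 and p̂₂ = 127/528 = 0.24053.
Pooling: p̂ = 421/1178 = 0.35739.
Pooled SE = √[0.2296611·0.00343240] ≈ 0.028076.
z = 0.21178/0.028076 = 7.543.

z = 7.543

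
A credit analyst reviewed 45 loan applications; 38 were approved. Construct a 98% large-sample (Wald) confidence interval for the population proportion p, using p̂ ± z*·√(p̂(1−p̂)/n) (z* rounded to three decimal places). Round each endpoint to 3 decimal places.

(0.719, 0.970)

With x = 38 successes in n = 45, p̂ = 0.84444.
SE = √(p̂(1−p̂)/n) = √(0.131358/45) = 0.054028.
For 98% confidence, z* = 2.326.
Margin of error: 2.326 × 0.054028 = 0.12567.
So the interval runs from 0.719 to 0.970.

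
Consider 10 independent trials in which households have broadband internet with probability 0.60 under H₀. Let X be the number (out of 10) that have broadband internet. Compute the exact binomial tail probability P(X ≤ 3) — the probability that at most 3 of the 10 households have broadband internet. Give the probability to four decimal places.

P = 0.0548

X ~ Binomial(n=10, p=0.60).
P(X ≤ 3) = C(10,0)·0.60^0·0.40^10 + C(10,1)·0.60^1·0.40^9 + C(10,2)·0.60^2·0.40^8 + C(10,3)·0.60^3·0.40^7.
= 0.000105 + 0.001573 + 0.010617 + 0.042467 = 0.0548.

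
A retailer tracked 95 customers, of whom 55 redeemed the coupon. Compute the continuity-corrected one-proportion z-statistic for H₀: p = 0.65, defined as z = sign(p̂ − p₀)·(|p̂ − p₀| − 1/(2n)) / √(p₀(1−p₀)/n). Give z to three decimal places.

p̂ = 55/95 = 0.57895. p̂ − p₀ = -0.071053.
Continuity correction 1/(2n) = 1/190 = 0.005263.
Corrected numerator: |-0.071053| − 0.005263 = 0.065790.
SE₀ = √(0.65·0.35/95) = 0.048936.
z = (−)0.065790/0.048936 = -1.344.

z = -1.344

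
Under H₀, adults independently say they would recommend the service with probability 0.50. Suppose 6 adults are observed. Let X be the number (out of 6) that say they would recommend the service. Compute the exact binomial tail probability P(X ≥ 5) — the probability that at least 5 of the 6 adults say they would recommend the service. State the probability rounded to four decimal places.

X is binomial with n = 6 and p = 0.50.
P(X ≥ 5) = C(6,5)·0.50^5·0.50^1 + C(6,6)·0.50^6·0.50^0.
= 0.093750 + 0.015625 = 0.1094.

P = 0.1094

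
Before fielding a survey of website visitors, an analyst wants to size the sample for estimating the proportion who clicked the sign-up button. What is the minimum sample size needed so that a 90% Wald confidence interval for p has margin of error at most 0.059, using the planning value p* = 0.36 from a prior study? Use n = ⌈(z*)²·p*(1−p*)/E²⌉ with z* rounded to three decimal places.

n = 180

The 90% critical value is z* = 1.645.
p*(1−p*) = 0.36·0.64 = 0.2304.
Required n before rounding: 2.706025 × 0.2304 / 0.059² = 179.106.
Rounding up, n = 180.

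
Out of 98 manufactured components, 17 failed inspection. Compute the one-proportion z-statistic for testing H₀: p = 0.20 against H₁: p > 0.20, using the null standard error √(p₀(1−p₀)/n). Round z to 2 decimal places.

z = -0.66

The sample proportion is 17/98 = 0.17347.
SE₀ = √(0.20·0.80/98) = 0.040406.
z = (p̂ − p₀)/SE = (0.17347 − 0.20)/0.040406 = -0.66.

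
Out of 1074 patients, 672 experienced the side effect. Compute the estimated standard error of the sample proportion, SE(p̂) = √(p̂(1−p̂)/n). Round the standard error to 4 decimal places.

With x = 672 successes in n = 1074, p̂ = 0.62570.
p̂(1−p̂) = 0.62570·0.37430 = 0.234200.
Dividing by n and taking the root: √0.000218063 = 0.0148.

SE = 0.0148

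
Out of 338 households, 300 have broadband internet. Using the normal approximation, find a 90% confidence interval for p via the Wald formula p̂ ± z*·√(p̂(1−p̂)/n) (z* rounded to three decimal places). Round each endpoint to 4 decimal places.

p̂ = 300/338 = 0.88757.
Standard error of p̂: √(0.099786/338) = √0.000295226 = 0.017182.
z* = 1.645 at the 90% level.
Margin of error: 1.645 × 0.017182 = 0.02826.
Interval: 0.88757 ± 0.02826 → (0.8593, 0.9158).

(0.8593, 0.9158)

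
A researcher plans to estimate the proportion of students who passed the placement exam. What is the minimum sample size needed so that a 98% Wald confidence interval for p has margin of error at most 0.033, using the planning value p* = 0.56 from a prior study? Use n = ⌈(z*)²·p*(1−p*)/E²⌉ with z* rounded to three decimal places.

For 98% confidence, z* = 2.326.
p*(1−p*) = 0.56·0.44 = 0.2464.
Required n before rounding: 5.410276 × 0.2464 / 0.033² = 1224.143.
Rounding up, n = 1225.

n = 1225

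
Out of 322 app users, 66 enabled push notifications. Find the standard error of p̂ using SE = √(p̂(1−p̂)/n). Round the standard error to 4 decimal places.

SE = 0.0225

With x = 66 successes in n = 322, p̂ = 0.20497.
p̂(1−p̂) = 0.20497·0.79503 = 0.162957.
SE = √(0.162957/322) = 0.0225.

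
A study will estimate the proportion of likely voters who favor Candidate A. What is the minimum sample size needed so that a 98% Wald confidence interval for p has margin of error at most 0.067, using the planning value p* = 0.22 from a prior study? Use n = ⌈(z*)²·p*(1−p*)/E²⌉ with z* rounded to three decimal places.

For 98% confidence, z* = 2.326.
p*(1−p*) = 0.22·0.78 = 0.1716.
Required n before rounding: 5.410276 × 0.1716 / 0.067² = 206.817.
Rounding up, n = 207.

n = 207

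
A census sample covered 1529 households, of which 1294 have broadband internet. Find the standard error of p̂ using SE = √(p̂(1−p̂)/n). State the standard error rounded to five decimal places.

SE = 0.00922

With x = 1294 successes in n = 1529, p̂ = 0.84630.
p̂(1−p̂) = 0.130076.
SE = √(0.130076/1529) = 0.00922.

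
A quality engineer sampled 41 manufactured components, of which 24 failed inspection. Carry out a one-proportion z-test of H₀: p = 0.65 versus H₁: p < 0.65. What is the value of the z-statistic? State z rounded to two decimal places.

Sample proportion p̂ = 24/41 = 0.58537.
SE₀ = √(0.65·0.35/41) = 0.074490.
Test statistic: z = -0.06463/0.074490 = -0.87.

z = -0.87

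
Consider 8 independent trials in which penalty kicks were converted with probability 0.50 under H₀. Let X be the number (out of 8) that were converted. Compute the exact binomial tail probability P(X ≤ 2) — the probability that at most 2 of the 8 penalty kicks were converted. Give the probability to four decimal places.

X is binomial with n = 8 and p = 0.50.
P(X ≤ 2) = C(8,0)·0.50^0·0.50^8 + C(8,1)·0.50^1·0.50^7 + C(8,2)·0.50^2·0.50^6.
= 0.003906 + 0.031250 + 0.109375 = 0.1445.

P = 0.1445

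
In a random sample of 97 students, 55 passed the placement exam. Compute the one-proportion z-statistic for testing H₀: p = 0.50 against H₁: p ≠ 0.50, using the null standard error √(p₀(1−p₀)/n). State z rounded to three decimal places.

z = 1.320

Sample proportion p̂ = 55/97 = 0.56701.
Under H₀, SE = √(p₀(1−p₀)/n) = √(0.50·0.50/97) = √0.002577320 = 0.050767.
z = (0.56701 − 0.50)/0.050767 = 0.06701/0.050767 = 1.320.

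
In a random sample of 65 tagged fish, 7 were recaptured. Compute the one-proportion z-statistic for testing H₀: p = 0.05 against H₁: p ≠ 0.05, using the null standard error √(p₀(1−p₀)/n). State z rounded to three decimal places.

With x = 7 successes in n = 65, p̂ = 0.10769.
Null standard error: √(0.05·0.95/65) = √0.000730769 = 0.027033.
z = (0.10769 − 0.05)/0.027033 = 0.05769/0.027033 = 2.134.

z = 2.134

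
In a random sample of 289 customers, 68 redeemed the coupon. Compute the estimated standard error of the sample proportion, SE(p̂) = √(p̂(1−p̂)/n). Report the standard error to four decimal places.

Sample proportion p̂ = 68/289 = 0.23529.
p̂(1−p̂) = 0.179929.
Dividing by n and taking the root: √0.000622592 = 0.0250.

SE = 0.0250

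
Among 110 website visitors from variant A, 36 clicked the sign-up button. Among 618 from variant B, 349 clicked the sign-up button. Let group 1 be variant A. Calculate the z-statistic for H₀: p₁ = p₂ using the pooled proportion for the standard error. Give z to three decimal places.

z = -4.597

Sample proportions: p̂₁ = 36/110 = 0.32727 and p̂₂ = 349/618 = 0.56472.
Pooling: p̂ = 385/728 = 0.52885.
Pooled SE = √[0.2491679·0.01070903] ≈ 0.051656.
z = (p̂₁ − p̂₂)/SE = (0.32727 − 0.56472)/0.051656 = -0.23745/0.051656 = -4.597.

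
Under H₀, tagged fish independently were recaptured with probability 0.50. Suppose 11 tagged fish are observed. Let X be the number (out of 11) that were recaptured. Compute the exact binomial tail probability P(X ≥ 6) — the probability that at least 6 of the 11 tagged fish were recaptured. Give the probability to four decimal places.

P = 0.5000

X ~ Binomial(n=11, p=0.50).
P(X ≥ 6) = Σ_{j=6}^{11} C(11,j)·0.50^j·0.50^{11−j}.
= 0.225586 + 0.161133 + 0.080566 + 0.026855 + 0.005371 + 0.000488 = 0.5000.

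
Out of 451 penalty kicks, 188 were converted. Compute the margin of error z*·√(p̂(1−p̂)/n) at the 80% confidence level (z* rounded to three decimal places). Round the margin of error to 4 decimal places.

ME = 0.0298

With x = 188 successes in n = 451, p̂ = 0.41685.
SE(p̂) = √(0.41685·0.58315/451) = 0.023216.
z* = 1.282 at the 80% level.
ME = 1.282·0.023216 = 0.0298.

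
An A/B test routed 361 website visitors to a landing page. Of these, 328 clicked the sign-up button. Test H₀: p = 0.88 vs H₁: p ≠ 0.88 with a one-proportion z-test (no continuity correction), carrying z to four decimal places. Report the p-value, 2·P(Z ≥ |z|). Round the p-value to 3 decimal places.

p̂ = 328/361 = 0.90859.
Null standard error: √(0.88·0.12/361) = √0.000292521 = 0.017103.
z = (p̂ − p₀)/SE = (328/361 − 0.88)/0.017103 ≈ 1.6715.
From the standard normal, 2·P(Z ≥ |z|) = 0.095.

p-value = 0.095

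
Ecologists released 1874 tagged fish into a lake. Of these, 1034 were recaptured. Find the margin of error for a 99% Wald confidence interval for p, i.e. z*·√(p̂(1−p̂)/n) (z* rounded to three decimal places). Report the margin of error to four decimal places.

ME = 0.0296

The sample proportion is 1034/1874 = 0.55176.
SE = √(p̂(1−p̂)/n) = √(0.247321/1874) = 0.011488.
z* = 2.576 at the 99% level.
So ME = 0.0296.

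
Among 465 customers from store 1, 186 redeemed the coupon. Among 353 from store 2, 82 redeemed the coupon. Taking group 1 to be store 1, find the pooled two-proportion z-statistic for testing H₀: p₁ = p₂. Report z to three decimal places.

z = 5.062

Sample proportions: p̂₁ = 186/465 = 0.40000 and p̂₂ = 82/353 = 0.23229.
Pooling: p̂ = 268/818 = 0.32763.
SE = √[p̂(1−p̂)(1/n₁+1/n₂)] = √[0.32763·0.67237·(1/465+1/353)] ≈ 0.033133.
z = (p̂₁ − p̂₂)/SE = (0.40000 − 0.23229)/0.033133 = 0.16771/0.033133 = 5.062.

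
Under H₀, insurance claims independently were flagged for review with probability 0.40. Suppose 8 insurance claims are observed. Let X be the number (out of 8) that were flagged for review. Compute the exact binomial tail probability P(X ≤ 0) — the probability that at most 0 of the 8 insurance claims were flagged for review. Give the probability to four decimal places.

P = 0.0168

X ~ Binomial(n=8, p=0.40).
P(X ≤ 0) = C(8,0)·0.40^0·0.60^8.
= 0.016796 = 0.0168.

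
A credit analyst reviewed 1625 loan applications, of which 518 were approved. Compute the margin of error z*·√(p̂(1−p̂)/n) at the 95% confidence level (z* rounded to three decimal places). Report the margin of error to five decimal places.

ME = 0.02266

Sample proportion p̂ = 518/1625 = 0.31877.
SE = √(p̂(1−p̂)/n) = √(0.217155/1625) = 0.011560.
For 95% confidence, z* = 1.960.
ME = 1.960·0.011560 = 0.02266.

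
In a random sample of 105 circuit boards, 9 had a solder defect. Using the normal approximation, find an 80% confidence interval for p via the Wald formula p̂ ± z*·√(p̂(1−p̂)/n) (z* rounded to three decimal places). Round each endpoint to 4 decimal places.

p̂ = 9/105 = 0.08571.
Standard error of p̂: √(0.078367/105) = √0.000746356 = 0.027320.
The 80% critical value is z* = 1.282.
Margin = 1.282·0.027320 = 0.03502.
Interval: 0.08571 ± 0.03502 → (0.0507, 0.1207).

(0.0507, 0.1207)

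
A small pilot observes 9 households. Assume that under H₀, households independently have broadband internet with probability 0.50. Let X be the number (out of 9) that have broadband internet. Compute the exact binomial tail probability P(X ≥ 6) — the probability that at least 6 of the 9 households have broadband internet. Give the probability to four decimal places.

P = 0.2539

X is binomial with n = 9 and p = 0.50.
P(X ≥ 6) = C(9,6)·0.50^6·0.50^3 + C(9,7)·0.50^7·0.50^2 + C(9,8)·0.50^8·0.50^1 + C(9,9)·0.50^9·0.50^0.
= 0.164062 + 0.070312 + 0.017578 + 0.001953 = 0.2539.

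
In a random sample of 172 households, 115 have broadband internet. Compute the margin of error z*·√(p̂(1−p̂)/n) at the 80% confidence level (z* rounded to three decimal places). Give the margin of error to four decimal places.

ME = 0.0460

p̂ = 115/172 = 0.66860.
Standard error of p̂: √(0.221572/172) = √0.001288212 = 0.035892.
z* = 1.282 at the 80% level.
Margin of error = z*·SE = 1.282 × 0.035892 = 0.0460.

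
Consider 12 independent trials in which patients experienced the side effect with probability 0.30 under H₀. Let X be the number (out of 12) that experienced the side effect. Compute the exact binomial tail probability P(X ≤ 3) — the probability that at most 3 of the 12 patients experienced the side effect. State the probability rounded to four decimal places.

P = 0.4925

X ~ Binomial(n=12, p=0.30).
P(X ≤ 3) = C(12,0)·0.30^0·0.70^12 + C(12,1)·0.30^1·0.70^11 + C(12,2)·0.30^2·0.70^10 + C(12,3)·0.30^3·0.70^9.
= 0.013841 + 0.071184 + 0.167790 + 0.239700 = 0.4925.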